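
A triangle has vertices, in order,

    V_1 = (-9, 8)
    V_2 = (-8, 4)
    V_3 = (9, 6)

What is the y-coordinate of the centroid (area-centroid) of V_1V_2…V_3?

Apply the shoelace formula. First the cross-terms c_i = x_i·y_{i+1} − x_{i+1}·y_i:
  28, -84, 126  ⇒  2A = 70, A = 35.
Then Σ (y_i + y_{i+1})·c_i = 1260, so ȳ = 1260 / (6·35) = 6.

6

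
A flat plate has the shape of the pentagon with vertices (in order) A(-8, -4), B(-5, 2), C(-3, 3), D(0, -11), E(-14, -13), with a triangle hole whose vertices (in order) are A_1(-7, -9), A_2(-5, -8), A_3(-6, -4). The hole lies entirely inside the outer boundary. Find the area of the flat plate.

102.5

Outer boundary:
Apply the shoelace formula: 2A = Σ (x_i·y_{i+1} − x_{i+1}·y_i), indices taken mod 5.
Σ = (-36) + (-9) + (33) + (-154) + (-48) = -214
Area = |Σ|/2 = 107.
Hole:
Σ = (11) + (-28) + (26) = 9
Area = |Σ|/2 = 4.5.
Net area = 107 − 4.5 = 102.5.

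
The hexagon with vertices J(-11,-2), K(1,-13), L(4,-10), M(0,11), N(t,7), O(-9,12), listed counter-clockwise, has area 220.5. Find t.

-3

Write out the shoelace sum; only the two edges meeting at N involve t:
2·Area = [(0·7 − t·11) + (t·12 − (-9)·7)] + 381
       = 1·t + 444 = 441
⇒ t = -3.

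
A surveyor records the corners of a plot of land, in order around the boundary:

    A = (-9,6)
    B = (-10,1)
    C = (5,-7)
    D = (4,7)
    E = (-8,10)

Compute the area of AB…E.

158.5

Cross-terms: 51, 65, 63, 96, 42  ⇒  Σ = 317
Area = |Σ|/2 = 158.5.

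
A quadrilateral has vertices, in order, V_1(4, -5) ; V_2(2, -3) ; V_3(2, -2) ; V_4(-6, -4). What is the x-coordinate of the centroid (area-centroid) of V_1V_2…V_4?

-8/39

Apply the shoelace formula. First the cross-terms c_i = x_i·y_{i+1} − x_{i+1}·y_i:
  -2, 2, -20, 46  ⇒  2A = 26, A = 13.
Then Σ (x_i + x_{i+1})·c_i = -16, so x̄ = -16 / (6·13) = -8/39.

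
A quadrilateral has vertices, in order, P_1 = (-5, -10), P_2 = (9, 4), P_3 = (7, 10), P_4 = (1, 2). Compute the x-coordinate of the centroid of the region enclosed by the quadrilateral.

Apply the shoelace (surveyor's) formula. First the cross-terms c_i = x_i·y_{i+1} − x_{i+1}·y_i:
  70, 62, 4, 0  ⇒  2A = 136, A = 68.
Then Σ (x_i + x_{i+1})·c_i = 1304, so x̄ = 1304 / (6·68) = 163/51.

163/51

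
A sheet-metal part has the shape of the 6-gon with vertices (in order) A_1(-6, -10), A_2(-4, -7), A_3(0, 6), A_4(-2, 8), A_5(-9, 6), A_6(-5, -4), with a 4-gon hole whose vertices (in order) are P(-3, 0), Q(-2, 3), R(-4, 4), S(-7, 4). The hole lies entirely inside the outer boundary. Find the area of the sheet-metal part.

61.5

Outer boundary:
Apply the shoelace formula: 2A = Σ (x_i·y_{i+1} − x_{i+1}·y_i), indices taken mod 6.
A_1→A_2: (-6)(-7) − (-4)(-10) = 2
A_2→A_3: (-4)(6) − (0)(-7) = -24
A_3→A_4: (0)(8) − (-2)(6) = 12
A_4→A_5: (-2)(6) − (-9)(8) = 60
A_5→A_6: (-9)(-4) − (-5)(6) = 66
A_6→A_1: (-5)(-10) − (-6)(-4) = 26
Σ = 142
Area = |Σ|/2 = 71.
Hole:
Σ = (-9) + (4) + (12) + (12) = 19
Area = |Σ|/2 = 9.5.
Net area = 71 − 9.5 = 61.5.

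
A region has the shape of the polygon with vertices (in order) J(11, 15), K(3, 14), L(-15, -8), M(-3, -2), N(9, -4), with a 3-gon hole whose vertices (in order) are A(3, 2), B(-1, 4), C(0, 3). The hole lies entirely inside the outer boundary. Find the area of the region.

254

Outer boundary:
Apply the surveyor's formula: 2A = Σ (x_i·y_{i+1} − x_{i+1}·y_i), indices taken mod 5.
Σ = (109) + (186) + (6) + (30) + (179) = 510
Area = |Σ|/2 = 255.
Hole:
Apply Gauss's area formula: 2A = Σ (x_i·y_{i+1} − x_{i+1}·y_i), indices taken mod 3.
Σ = (14) + (-3) + (-9) = 2
Area = |Σ|/2 = 1.
Net area = 255 − 1 = 254.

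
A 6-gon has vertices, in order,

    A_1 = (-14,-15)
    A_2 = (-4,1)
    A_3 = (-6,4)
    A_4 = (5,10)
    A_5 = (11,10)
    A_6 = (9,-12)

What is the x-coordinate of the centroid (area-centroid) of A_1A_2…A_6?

Apply Gauss's area formula. First the cross-terms c_i = x_i·y_{i+1} − x_{i+1}·y_i:
  -74, -10, -80, -60, -222, -303  ⇒  2A = -749, A = -374.5.
Then Σ (x_i + x_{i+1})·c_i = -2373, so x̄ = -2373 / (6·(-374.5)) = 113/107.

113/107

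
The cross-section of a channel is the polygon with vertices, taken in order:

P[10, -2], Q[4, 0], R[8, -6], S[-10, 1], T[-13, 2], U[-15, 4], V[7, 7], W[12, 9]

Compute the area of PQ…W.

Apply Gauss's area formula: 2A = Σ (x_i·y_{i+1} − x_{i+1}·y_i), indices taken mod 8.
Cross-terms: 8, -24, -52, -7, -22, -133, -21, -114  ⇒  Σ = -365
Area = |Σ|/2 = 182.5.

182.5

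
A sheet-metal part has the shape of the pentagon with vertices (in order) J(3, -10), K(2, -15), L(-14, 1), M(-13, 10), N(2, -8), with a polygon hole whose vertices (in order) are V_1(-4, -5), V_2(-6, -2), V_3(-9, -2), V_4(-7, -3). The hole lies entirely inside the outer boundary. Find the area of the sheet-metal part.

Outer boundary:
Σ = (-25) + (-208) + (-127) + (84) + (4) = -272
Area = |Σ|/2 = 136.
Hole:
Σ = (-22) + (-6) + (13) + (23) = 8
Area = |Σ|/2 = 4.
Net area = 136 − 4 = 132.

132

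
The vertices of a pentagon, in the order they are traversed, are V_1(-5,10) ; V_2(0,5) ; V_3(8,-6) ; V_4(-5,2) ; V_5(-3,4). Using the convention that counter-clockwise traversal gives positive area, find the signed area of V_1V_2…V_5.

-51.5

Apply the shoelace formula: 2A = Σ (x_i·y_{i+1} − x_{i+1}·y_i), indices taken mod 5.
Σ = (-25) + (-40) + (-14) + (-14) + (-10) = -103
Signed area = Σ/2 = -51.5 (negative ⇒ clockwise traversal).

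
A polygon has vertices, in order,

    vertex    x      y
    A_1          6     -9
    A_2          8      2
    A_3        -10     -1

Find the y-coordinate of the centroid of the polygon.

Apply Gauss's area formula. First the cross-terms c_i = x_i·y_{i+1} − x_{i+1}·y_i:
  84, 12, 96  ⇒  2A = 192, A = 96.
Then Σ (y_i + y_{i+1})·c_i = -1536, so ȳ = -1536 / (6·96) = -8/3.

-8/3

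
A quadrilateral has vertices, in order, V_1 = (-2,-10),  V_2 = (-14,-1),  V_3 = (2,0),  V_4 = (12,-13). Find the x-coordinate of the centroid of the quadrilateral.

-30/77

Apply the shoelace (surveyor's) formula. First the cross-terms c_i = x_i·y_{i+1} − x_{i+1}·y_i:
  -138, 2, -26, -146  ⇒  2A = -308, A = -154.
Then Σ (x_i + x_{i+1})·c_i = 360, so x̄ = 360 / (6·(-154)) = -30/77.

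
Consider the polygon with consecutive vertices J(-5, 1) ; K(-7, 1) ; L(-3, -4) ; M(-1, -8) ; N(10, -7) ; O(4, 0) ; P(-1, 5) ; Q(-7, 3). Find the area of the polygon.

114

J→K: (-5)(1) − (-7)(1) = 2
K→L: (-7)(-4) − (-3)(1) = 31
L→M: (-3)(-8) − (-1)(-4) = 20
M→N: (-1)(-7) − (10)(-8) = 87
N→O: (10)(0) − (4)(-7) = 28
O→P: (4)(5) − (-1)(0) = 20
P→Q: (-1)(3) − (-7)(5) = 32
Q→J: (-7)(1) − (-5)(3) = 8
Σ = 228
Area = |Σ|/2 = 114.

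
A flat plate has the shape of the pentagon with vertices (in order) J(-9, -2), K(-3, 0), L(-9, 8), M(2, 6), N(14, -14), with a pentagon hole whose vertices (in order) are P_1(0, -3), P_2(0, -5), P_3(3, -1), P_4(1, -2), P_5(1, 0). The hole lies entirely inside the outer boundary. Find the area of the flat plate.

178.5

Outer boundary:
Σ = (-6) + (-24) + (-70) + (-112) + (-154) = -366
Area = |Σ|/2 = 183.
Hole:
Σ = (0) + (15) + (-5) + (2) + (-3) = 9
Area = |Σ|/2 = 4.5.
Net area = 183 − 4.5 = 178.5.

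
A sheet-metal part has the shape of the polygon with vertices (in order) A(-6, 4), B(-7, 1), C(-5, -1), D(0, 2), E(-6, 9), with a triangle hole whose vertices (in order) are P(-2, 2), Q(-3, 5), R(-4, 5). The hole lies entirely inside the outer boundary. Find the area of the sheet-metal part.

31.5

Outer boundary:
Apply the shoelace (surveyor's) formula: 2A = Σ (x_i·y_{i+1} − x_{i+1}·y_i), indices taken mod 5.
Σ = (22) + (12) + (-10) + (12) + (30) = 66
Area = |Σ|/2 = 33.
Hole:
Apply Gauss's area formula: 2A = Σ (x_i·y_{i+1} − x_{i+1}·y_i), indices taken mod 3.
Cross-terms: -4, 5, 2  ⇒  Σ = 3
Area = |Σ|/2 = 1.5.
Net area = 33 − 1.5 = 31.5.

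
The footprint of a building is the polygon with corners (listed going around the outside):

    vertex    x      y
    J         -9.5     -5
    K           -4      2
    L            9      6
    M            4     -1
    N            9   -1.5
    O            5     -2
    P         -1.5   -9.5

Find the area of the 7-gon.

127.375

Apply the shoelace formula: 2A = Σ (x_i·y_{i+1} − x_{i+1}·y_i), indices taken mod 7.
Σ = (-39) + (-42) + (-33) + (3) + (-10.5) + (-50.5) + (-82.75) = -254.75
Area = |Σ|/2 = 127.375.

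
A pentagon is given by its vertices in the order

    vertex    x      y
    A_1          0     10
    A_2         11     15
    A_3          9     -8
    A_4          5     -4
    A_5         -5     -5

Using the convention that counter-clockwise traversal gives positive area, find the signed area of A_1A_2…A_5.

Cross-terms: -110, -223, 4, -45, -50  ⇒  Σ = -424
Signed area = Σ/2 = -212 (negative ⇒ clockwise traversal).

-212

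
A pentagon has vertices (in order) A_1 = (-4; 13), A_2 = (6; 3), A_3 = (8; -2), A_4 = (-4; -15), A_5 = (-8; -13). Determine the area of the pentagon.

Apply the shoelace (surveyor's) formula: 2A = Σ (x_i·y_{i+1} − x_{i+1}·y_i), indices taken mod 5.
Σ = (-90) + (-36) + (-128) + (-68) + (-156) = -478
Area = |Σ|/2 = 239.

239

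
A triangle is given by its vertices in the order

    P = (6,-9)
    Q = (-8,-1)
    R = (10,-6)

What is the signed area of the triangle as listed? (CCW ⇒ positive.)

-37

Apply the surveyor's formula: 2A = Σ (x_i·y_{i+1} − x_{i+1}·y_i), indices taken mod 3.
Cross-terms: -78, 58, -54  ⇒  Σ = -74
Signed area = Σ/2 = -37 (negative ⇒ clockwise traversal).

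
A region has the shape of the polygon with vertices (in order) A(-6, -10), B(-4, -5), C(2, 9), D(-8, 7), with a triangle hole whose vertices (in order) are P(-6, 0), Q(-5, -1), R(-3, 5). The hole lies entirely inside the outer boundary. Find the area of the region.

82

Outer boundary:
Σ = (-10) + (-26) + (86) + (122) = 172
Area = |Σ|/2 = 86.
Hole:
Apply Gauss's area formula: 2A = Σ (x_i·y_{i+1} − x_{i+1}·y_i), indices taken mod 3.
P→Q: (-6)(-1) − (-5)(0) = 6
Q→R: (-5)(5) − (-3)(-1) = -28
R→P: (-3)(0) − (-6)(5) = 30
Σ = 8
Area = |Σ|/2 = 4.
Net area = 86 − 4 = 82.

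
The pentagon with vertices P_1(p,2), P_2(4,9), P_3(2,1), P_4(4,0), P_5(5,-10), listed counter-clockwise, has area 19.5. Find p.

5

Write out the shoelace sum; only the two edges meeting at P_1 involve p:
2·Area = [(5·2 − p·(-10)) + (p·9 − 4·2)] + -58
       = 19·p + -56 = 39
⇒ p = 5.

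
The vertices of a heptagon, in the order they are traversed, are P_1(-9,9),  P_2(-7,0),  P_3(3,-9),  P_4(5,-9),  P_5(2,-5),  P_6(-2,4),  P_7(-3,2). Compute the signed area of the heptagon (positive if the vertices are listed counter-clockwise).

67

Apply the surveyor's formula: 2A = Σ (x_i·y_{i+1} − x_{i+1}·y_i), indices taken mod 7.
Σ = (63) + (63) + (18) + (-7) + (-2) + (8) + (-9) = 134
Signed area = Σ/2 = 67 (positive ⇒ counter-clockwise traversal).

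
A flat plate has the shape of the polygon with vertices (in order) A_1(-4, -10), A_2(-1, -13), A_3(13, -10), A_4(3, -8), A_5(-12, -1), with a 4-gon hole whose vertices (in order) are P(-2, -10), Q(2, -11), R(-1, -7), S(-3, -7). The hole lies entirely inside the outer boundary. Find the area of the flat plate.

Outer boundary:
Apply Gauss's area formula: 2A = Σ (x_i·y_{i+1} − x_{i+1}·y_i), indices taken mod 5.
Cross-terms: 42, 179, -74, -99, 116  ⇒  Σ = 164
Area = |Σ|/2 = 82.
Hole:
Apply the surveyor's formula: 2A = Σ (x_i·y_{i+1} − x_{i+1}·y_i), indices taken mod 4.
Σ = (42) + (-25) + (-14) + (16) = 19
Area = |Σ|/2 = 9.5.
Net area = 82 − 9.5 = 72.5.

72.5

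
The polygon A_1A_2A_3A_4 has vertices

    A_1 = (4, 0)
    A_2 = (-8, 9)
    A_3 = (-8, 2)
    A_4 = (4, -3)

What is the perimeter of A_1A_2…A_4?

38

|A_1A_2| = √((-12)² + (9)²) = √225 = 15
|A_2A_3| = √((0)² + (-7)²) = √49 = 7
|A_3A_4| = √((12)² + (-5)²) = √169 = 13
|A_4A_1| = √((0)² + (3)²) = √9 = 3
Perimeter = 15 + 7 + 13 + 3 = 38.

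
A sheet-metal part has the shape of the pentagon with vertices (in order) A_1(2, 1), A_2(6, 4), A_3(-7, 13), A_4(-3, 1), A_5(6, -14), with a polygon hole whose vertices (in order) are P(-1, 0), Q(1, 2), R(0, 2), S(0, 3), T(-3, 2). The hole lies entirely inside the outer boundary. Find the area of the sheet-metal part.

Outer boundary:
Apply the shoelace (surveyor's) formula: 2A = Σ (x_i·y_{i+1} − x_{i+1}·y_i), indices taken mod 5.
A_1→A_2: (2)(4) − (6)(1) = 2
A_2→A_3: (6)(13) − (-7)(4) = 106
A_3→A_4: (-7)(1) − (-3)(13) = 32
A_4→A_5: (-3)(-14) − (6)(1) = 36
A_5→A_1: (6)(1) − (2)(-14) = 34
Σ = 210
Area = |Σ|/2 = 105.
Hole:
Σ = (-2) + (2) + (0) + (9) + (2) = 11
Area = |Σ|/2 = 5.5.
Net area = 105 − 5.5 = 99.5.

99.5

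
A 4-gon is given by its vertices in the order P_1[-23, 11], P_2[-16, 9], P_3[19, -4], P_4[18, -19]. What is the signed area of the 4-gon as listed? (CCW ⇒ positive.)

Apply the shoelace formula: 2A = Σ (x_i·y_{i+1} − x_{i+1}·y_i), indices taken mod 4.
P_1→P_2: (-23)(9) − (-16)(11) = -31
P_2→P_3: (-16)(-4) − (19)(9) = -107
P_3→P_4: (19)(-19) − (18)(-4) = -289
P_4→P_1: (18)(11) − (-23)(-19) = -239
Σ = -666
Signed area = Σ/2 = -333 (negative ⇒ clockwise traversal).

-333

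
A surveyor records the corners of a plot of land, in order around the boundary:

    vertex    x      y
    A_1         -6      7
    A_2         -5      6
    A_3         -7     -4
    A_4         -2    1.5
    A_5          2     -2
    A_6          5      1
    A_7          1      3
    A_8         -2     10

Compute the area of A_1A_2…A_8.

Apply the shoelace (surveyor's) formula: 2A = Σ (x_i·y_{i+1} − x_{i+1}·y_i), indices taken mod 8.
Σ = (-1) + (62) + (-18.5) + (1) + (12) + (14) + (16) + (46) = 131.5
Area = |Σ|/2 = 65.75.

65.75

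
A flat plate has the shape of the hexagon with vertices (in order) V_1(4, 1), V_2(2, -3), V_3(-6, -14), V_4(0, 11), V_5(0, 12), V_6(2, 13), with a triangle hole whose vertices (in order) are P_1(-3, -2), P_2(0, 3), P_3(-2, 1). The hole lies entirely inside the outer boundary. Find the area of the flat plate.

98

Outer boundary:
Cross-terms: -14, -46, -66, 0, -24, -50  ⇒  Σ = -200
Area = |Σ|/2 = 100.
Hole:
Apply the shoelace formula: 2A = Σ (x_i·y_{i+1} − x_{i+1}·y_i), indices taken mod 3.
Σ = (-9) + (6) + (7) = 4
Area = |Σ|/2 = 2.
Net area = 100 − 2 = 98.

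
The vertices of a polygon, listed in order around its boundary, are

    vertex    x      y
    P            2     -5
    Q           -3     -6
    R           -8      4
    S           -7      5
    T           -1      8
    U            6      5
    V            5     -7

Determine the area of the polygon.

140.5

Apply Gauss's area formula: 2A = Σ (x_i·y_{i+1} − x_{i+1}·y_i), indices taken mod 7.
P→Q: (2)(-6) − (-3)(-5) = -27
Q→R: (-3)(4) − (-8)(-6) = -60
R→S: (-8)(5) − (-7)(4) = -12
S→T: (-7)(8) − (-1)(5) = -51
T→U: (-1)(5) − (6)(8) = -53
U→V: (6)(-7) − (5)(5) = -67
V→P: (5)(-5) − (2)(-7) = -11
Σ = -281
Area = |Σ|/2 = 140.5.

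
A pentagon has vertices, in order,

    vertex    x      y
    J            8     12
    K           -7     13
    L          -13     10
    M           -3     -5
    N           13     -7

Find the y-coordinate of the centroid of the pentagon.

Apply Gauss's area formula. First the cross-terms c_i = x_i·y_{i+1} − x_{i+1}·y_i:
  188, 99, 95, 86, 212  ⇒  2A = 680, A = 340.
Then Σ (y_i + y_{i+1})·c_i = 7480, so ȳ = 7480 / (6·340) = 11/3.

11/3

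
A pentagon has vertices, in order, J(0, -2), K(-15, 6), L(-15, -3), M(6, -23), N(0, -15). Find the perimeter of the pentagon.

|JK| = √((-15)² + (8)²) = √289 = 17
|KL| = √((0)² + (-9)²) = √81 = 9
|LM| = √((21)² + (-20)²) = √841 = 29
|MN| = √((-6)² + (8)²) = √100 = 10
|NJ| = √((0)² + (13)²) = √169 = 13
Perimeter = 17 + 9 + 29 + 10 + 13 = 78.

78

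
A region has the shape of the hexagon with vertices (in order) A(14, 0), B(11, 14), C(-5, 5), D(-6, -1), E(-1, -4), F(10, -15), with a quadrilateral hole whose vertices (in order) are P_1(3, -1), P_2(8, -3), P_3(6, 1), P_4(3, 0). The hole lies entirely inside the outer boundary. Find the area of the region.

312.5

Outer boundary:
Apply the shoelace formula: 2A = Σ (x_i·y_{i+1} − x_{i+1}·y_i), indices taken mod 6.
Cross-terms: 196, 125, 35, 23, 55, 210  ⇒  Σ = 644
Area = |Σ|/2 = 322.
Hole:
Cross-terms: -1, 26, -3, -3  ⇒  Σ = 19
Area = |Σ|/2 = 9.5.
Net area = 322 − 9.5 = 312.5.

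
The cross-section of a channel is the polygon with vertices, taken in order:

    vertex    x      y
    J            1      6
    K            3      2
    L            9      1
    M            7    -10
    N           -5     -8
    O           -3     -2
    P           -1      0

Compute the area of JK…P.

128

Apply the shoelace (surveyor's) formula: 2A = Σ (x_i·y_{i+1} − x_{i+1}·y_i), indices taken mod 7.
J→K: (1)(2) − (3)(6) = -16
K→L: (3)(1) − (9)(2) = -15
L→M: (9)(-10) − (7)(1) = -97
M→N: (7)(-8) − (-5)(-10) = -106
N→O: (-5)(-2) − (-3)(-8) = -14
O→P: (-3)(0) − (-1)(-2) = -2
P→J: (-1)(6) − (1)(0) = -6
Σ = -256
Area = |Σ|/2 = 128.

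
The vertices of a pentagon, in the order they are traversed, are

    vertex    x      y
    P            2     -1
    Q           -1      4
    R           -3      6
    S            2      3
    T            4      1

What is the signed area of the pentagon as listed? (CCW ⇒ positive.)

Apply the shoelace formula: 2A = Σ (x_i·y_{i+1} − x_{i+1}·y_i), indices taken mod 5.
Cross-terms: 7, 6, -21, -10, -6  ⇒  Σ = -24
Signed area = Σ/2 = -12 (negative ⇒ clockwise traversal).

-12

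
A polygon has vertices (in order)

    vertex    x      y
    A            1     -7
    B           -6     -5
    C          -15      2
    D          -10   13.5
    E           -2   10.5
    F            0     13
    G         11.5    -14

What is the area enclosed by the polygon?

Apply the surveyor's formula: 2A = Σ (x_i·y_{i+1} − x_{i+1}·y_i), indices taken mod 7.
A→B: (1)(-5) − (-6)(-7) = -47
B→C: (-6)(2) − (-15)(-5) = -87
C→D: (-15)(13.5) − (-10)(2) = -182.5
D→E: (-10)(10.5) − (-2)(13.5) = -78
E→F: (-2)(13) − (0)(10.5) = -26
F→G: (0)(-14) − (11.5)(13) = -149.5
G→A: (11.5)(-7) − (1)(-14) = -66.5
Σ = -636.5
Area = |Σ|/2 = 318.25.

318.25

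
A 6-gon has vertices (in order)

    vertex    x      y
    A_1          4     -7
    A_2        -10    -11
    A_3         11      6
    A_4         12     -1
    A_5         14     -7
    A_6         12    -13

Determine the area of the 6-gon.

168

Σ = (-114) + (61) + (-83) + (-70) + (-98) + (-32) = -336
Area = |Σ|/2 = 168.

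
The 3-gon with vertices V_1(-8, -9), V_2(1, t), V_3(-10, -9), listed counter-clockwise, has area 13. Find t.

4

The doubled signed area Σ (x_i y_{i+1} − x_{i+1} y_i) is linear in t.
With t=0 it equals 18; the coefficient of t is 2 (from the two edges through V_2).
So 2·t + 18 = 2·13 = 26 ⇒ t = 4.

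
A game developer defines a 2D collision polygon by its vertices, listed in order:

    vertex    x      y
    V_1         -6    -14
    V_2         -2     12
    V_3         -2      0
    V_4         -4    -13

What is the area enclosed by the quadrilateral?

Σ = (-100) + (24) + (26) + (-22) = -72
Area = |Σ|/2 = 36.

36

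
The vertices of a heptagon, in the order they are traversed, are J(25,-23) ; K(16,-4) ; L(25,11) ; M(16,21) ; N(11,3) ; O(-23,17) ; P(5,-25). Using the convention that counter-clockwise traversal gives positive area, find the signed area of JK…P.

983

Cross-terms: 268, 276, 349, -183, 256, 490, 510  ⇒  Σ = 1966
Signed area = Σ/2 = 983 (positive ⇒ counter-clockwise traversal).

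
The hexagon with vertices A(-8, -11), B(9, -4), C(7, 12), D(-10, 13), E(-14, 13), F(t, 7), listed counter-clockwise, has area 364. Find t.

Write out the shoelace sum; only the two edges meeting at F involve t:
2·Area = [((-14)·7 − t·13) + (t·(-11) − (-8)·7)] + 530
       = -24·t + 488 = 728
⇒ t = -10.

-10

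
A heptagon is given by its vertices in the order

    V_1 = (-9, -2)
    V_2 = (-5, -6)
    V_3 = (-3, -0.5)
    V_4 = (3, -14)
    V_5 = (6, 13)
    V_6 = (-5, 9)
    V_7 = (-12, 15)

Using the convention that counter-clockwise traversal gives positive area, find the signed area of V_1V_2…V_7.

253

Apply Gauss's area formula: 2A = Σ (x_i·y_{i+1} − x_{i+1}·y_i), indices taken mod 7.
Cross-terms: 44, -15.5, 43.5, 123, 119, 33, 159  ⇒  Σ = 506
Signed area = Σ/2 = 253 (positive ⇒ counter-clockwise traversal).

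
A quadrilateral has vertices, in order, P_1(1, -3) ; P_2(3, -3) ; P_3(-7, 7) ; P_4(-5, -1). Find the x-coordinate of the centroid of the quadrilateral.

Apply the shoelace formula. First the cross-terms c_i = x_i·y_{i+1} − x_{i+1}·y_i:
  6, 0, 42, 16  ⇒  2A = 64, A = 32.
Then Σ (x_i + x_{i+1})·c_i = -544, so x̄ = -544 / (6·32) = -17/6.

-17/6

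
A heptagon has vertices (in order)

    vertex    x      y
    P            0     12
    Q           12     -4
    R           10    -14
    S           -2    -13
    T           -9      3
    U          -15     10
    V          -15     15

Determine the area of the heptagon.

426.5

Apply the shoelace (surveyor's) formula: 2A = Σ (x_i·y_{i+1} − x_{i+1}·y_i), indices taken mod 7.
Σ = (-144) + (-128) + (-158) + (-123) + (-45) + (-75) + (-180) = -853
Area = |Σ|/2 = 426.5.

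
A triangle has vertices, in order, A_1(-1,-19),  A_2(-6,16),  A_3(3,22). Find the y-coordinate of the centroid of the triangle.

Apply Gauss's area formula. First the cross-terms c_i = x_i·y_{i+1} − x_{i+1}·y_i:
  -130, -180, -35  ⇒  2A = -345, A = -172.5.
Then Σ (y_i + y_{i+1})·c_i = -6555, so ȳ = -6555 / (6·(-172.5)) = 19/3.

19/3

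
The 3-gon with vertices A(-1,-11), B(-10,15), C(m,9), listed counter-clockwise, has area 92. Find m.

The doubled signed area Σ (x_i y_{i+1} − x_{i+1} y_i) is linear in m.
With m=0 it equals -206; the coefficient of m is -26 (from the two edges through C).
So -26·m + -206 = 2·92 = 184 ⇒ m = -15.

-15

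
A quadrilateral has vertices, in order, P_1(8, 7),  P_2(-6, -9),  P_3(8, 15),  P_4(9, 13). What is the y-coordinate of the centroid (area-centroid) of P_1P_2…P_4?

Apply the shoelace formula. First the cross-terms c_i = x_i·y_{i+1} − x_{i+1}·y_i:
  -30, -18, -31, -41  ⇒  2A = -120, A = -60.
Then Σ (y_i + y_{i+1})·c_i = -1736, so ȳ = -1736 / (6·(-60)) = 217/45.

217/45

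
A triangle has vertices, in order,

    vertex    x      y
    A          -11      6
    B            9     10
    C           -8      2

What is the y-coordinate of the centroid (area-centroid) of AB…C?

Apply the shoelace formula. First the cross-terms c_i = x_i·y_{i+1} − x_{i+1}·y_i:
  -164, 98, -26  ⇒  2A = -92, A = -46.
Then Σ (y_i + y_{i+1})·c_i = -1656, so ȳ = -1656 / (6·(-46)) = 6.

6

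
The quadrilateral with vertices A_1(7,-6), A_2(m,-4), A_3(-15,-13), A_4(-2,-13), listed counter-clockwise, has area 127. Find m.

Write out the shoelace sum; only the two edges meeting at A_2 involve m:
2·Area = [(7·(-4) − m·(-6)) + (m·(-13) − (-15)·(-4))] + 272
       = -7·m + 184 = 254
⇒ m = -10.

-10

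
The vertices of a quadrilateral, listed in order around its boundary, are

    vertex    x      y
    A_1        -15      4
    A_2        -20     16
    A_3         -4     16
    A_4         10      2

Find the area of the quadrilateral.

257

Apply the shoelace formula: 2A = Σ (x_i·y_{i+1} − x_{i+1}·y_i), indices taken mod 4.
A_1→A_2: (-15)(16) − (-20)(4) = -160
A_2→A_3: (-20)(16) − (-4)(16) = -256
A_3→A_4: (-4)(2) − (10)(16) = -168
A_4→A_1: (10)(4) − (-15)(2) = 70
Σ = -514
Area = |Σ|/2 = 257.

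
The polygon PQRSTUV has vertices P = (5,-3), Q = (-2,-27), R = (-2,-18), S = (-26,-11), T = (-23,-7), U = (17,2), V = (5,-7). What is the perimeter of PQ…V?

124

|PQ| = √((-7)² + (-24)²) = √625 = 25
|QR| = √((0)² + (9)²) = √81 = 9
|RS| = √((-24)² + (7)²) = √625 = 25
|ST| = √((3)² + (4)²) = √25 = 5
|TU| = √((40)² + (9)²) = √1681 = 41
|UV| = √((-12)² + (-9)²) = √225 = 15
|VP| = √((0)² + (4)²) = √16 = 4
Perimeter = 25 + 9 + 25 + 5 + 41 + 15 + 4 = 124.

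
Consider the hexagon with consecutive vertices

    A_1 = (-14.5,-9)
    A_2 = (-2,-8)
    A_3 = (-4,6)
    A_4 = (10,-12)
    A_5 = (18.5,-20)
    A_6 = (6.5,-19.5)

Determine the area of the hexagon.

Apply the shoelace (surveyor's) formula: 2A = Σ (x_i·y_{i+1} − x_{i+1}·y_i), indices taken mod 6.
Σ = (98) + (-44) + (-12) + (22) + (-230.75) + (-341.25) = -508
Area = |Σ|/2 = 254.

254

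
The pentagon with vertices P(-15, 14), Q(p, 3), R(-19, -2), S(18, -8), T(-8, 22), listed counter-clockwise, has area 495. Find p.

-15

The doubled signed area Σ (x_i y_{i+1} − x_{i+1} y_i) is linear in p.
With p=0 it equals 750; the coefficient of p is -16 (from the two edges through Q).
So -16·p + 750 = 2·495 = 990 ⇒ p = -15.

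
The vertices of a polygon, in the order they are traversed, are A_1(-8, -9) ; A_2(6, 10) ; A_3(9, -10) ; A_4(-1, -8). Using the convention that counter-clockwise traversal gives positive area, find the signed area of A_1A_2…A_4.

-156.5

Apply the shoelace (surveyor's) formula: 2A = Σ (x_i·y_{i+1} − x_{i+1}·y_i), indices taken mod 4.
Σ = (-26) + (-150) + (-82) + (-55) = -313
Signed area = Σ/2 = -156.5 (negative ⇒ clockwise traversal).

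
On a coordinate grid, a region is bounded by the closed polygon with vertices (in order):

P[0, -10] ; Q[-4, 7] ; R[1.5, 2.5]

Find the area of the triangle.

Apply the surveyor's formula: 2A = Σ (x_i·y_{i+1} − x_{i+1}·y_i), indices taken mod 3.
Σ = (-40) + (-20.5) + (-15) = -75.5
Area = |Σ|/2 = 37.75.

37.75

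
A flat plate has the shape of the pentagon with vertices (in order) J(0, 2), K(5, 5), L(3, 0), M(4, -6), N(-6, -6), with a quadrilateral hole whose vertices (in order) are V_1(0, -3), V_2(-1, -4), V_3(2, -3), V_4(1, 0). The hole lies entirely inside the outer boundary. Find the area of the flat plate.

Outer boundary:
J→K: (0)(5) − (5)(2) = -10
K→L: (5)(0) − (3)(5) = -15
L→M: (3)(-6) − (4)(0) = -18
M→N: (4)(-6) − (-6)(-6) = -60
N→J: (-6)(2) − (0)(-6) = -12
Σ = -115
Area = |Σ|/2 = 57.5.
Hole:
Apply Gauss's area formula: 2A = Σ (x_i·y_{i+1} − x_{i+1}·y_i), indices taken mod 4.
Σ = (-3) + (11) + (3) + (-3) = 8
Area = |Σ|/2 = 4.
Net area = 57.5 − 4 = 53.5.

53.5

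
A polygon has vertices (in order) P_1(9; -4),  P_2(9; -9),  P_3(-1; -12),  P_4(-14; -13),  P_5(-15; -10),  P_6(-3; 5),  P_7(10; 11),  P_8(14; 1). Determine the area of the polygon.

384.5

Apply the shoelace (surveyor's) formula: 2A = Σ (x_i·y_{i+1} − x_{i+1}·y_i), indices taken mod 8.
Σ = (-45) + (-117) + (-155) + (-55) + (-105) + (-83) + (-144) + (-65) = -769
Area = |Σ|/2 = 384.5.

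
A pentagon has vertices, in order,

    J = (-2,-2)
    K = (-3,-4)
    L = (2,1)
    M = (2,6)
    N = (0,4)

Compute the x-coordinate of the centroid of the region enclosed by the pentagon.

Apply the surveyor's formula. First the cross-terms c_i = x_i·y_{i+1} − x_{i+1}·y_i:
  2, 5, 10, 8, 8  ⇒  2A = 33, A = 16.5.
Then Σ (x_i + x_{i+1})·c_i = 25, so x̄ = 25 / (6·16.5) = 25/99.

25/99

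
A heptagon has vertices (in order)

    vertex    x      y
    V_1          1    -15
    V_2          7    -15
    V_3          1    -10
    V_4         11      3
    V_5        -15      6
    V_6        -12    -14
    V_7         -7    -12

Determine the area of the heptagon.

Apply the surveyor's formula: 2A = Σ (x_i·y_{i+1} − x_{i+1}·y_i), indices taken mod 7.
Cross-terms: 90, -55, 113, 111, 282, 46, 117  ⇒  Σ = 704
Area = |Σ|/2 = 352.

352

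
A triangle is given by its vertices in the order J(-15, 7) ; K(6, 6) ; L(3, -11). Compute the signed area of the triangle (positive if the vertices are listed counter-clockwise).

Apply the surveyor's formula: 2A = Σ (x_i·y_{i+1} − x_{i+1}·y_i), indices taken mod 3.
Σ = (-132) + (-84) + (-144) = -360
Signed area = Σ/2 = -180 (negative ⇒ clockwise traversal).

-180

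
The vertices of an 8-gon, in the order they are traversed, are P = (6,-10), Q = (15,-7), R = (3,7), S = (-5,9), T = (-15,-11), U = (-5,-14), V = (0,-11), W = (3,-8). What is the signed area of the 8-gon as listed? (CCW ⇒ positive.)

373.5

Apply Gauss's area formula: 2A = Σ (x_i·y_{i+1} − x_{i+1}·y_i), indices taken mod 8.
P→Q: (6)(-7) − (15)(-10) = 108
Q→R: (15)(7) − (3)(-7) = 126
R→S: (3)(9) − (-5)(7) = 62
S→T: (-5)(-11) − (-15)(9) = 190
T→U: (-15)(-14) − (-5)(-11) = 155
U→V: (-5)(-11) − (0)(-14) = 55
V→W: (0)(-8) − (3)(-11) = 33
W→P: (3)(-10) − (6)(-8) = 18
Σ = 747
Signed area = Σ/2 = 373.5 (positive ⇒ counter-clockwise traversal).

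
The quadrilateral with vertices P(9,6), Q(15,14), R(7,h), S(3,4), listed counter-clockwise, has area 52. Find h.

The doubled signed area Σ (x_i y_{i+1} − x_{i+1} y_i) is linear in h.
With h=0 it equals -52; the coefficient of h is 12 (from the two edges through R).
So 12·h + -52 = 2·52 = 104 ⇒ h = 13.

13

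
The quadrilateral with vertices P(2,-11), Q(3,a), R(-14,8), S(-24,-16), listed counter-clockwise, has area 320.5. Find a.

-8

The doubled signed area Σ (x_i y_{i+1} − x_{i+1} y_i) is linear in a.
With a=0 it equals 769; the coefficient of a is 16 (from the two edges through Q).
So 16·a + 769 = 2·320.5 = 641 ⇒ a = -8.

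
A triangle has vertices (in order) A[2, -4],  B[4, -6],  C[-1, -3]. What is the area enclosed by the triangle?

2

Apply Gauss's area formula: 2A = Σ (x_i·y_{i+1} − x_{i+1}·y_i), indices taken mod 3.
Σ = (4) + (-18) + (10) = -4
Area = |Σ|/2 = 2.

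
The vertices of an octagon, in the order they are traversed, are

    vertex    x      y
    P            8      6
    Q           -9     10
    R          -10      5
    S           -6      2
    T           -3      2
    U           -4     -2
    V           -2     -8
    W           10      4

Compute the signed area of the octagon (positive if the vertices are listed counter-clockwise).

167.5

Apply the shoelace formula: 2A = Σ (x_i·y_{i+1} − x_{i+1}·y_i), indices taken mod 8.
P→Q: (8)(10) − (-9)(6) = 134
Q→R: (-9)(5) − (-10)(10) = 55
R→S: (-10)(2) − (-6)(5) = 10
S→T: (-6)(2) − (-3)(2) = -6
T→U: (-3)(-2) − (-4)(2) = 14
U→V: (-4)(-8) − (-2)(-2) = 28
V→W: (-2)(4) − (10)(-8) = 72
W→P: (10)(6) − (8)(4) = 28
Σ = 335
Signed area = Σ/2 = 167.5 (positive ⇒ counter-clockwise traversal).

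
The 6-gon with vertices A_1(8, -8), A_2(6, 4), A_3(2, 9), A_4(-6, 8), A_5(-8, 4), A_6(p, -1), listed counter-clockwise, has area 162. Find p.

-6

Write out the shoelace sum; only the two edges meeting at A_6 involve p:
2·Area = [((-8)·(-1) − p·4) + (p·(-8) − 8·(-1))] + 236
       = -12·p + 252 = 324
⇒ p = -6.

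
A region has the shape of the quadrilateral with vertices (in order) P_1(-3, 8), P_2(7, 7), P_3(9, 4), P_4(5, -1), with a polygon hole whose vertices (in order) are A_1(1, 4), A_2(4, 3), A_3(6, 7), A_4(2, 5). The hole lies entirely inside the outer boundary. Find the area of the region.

44

Outer boundary:
Apply the shoelace (surveyor's) formula: 2A = Σ (x_i·y_{i+1} − x_{i+1}·y_i), indices taken mod 4.
Cross-terms: -77, -35, -29, 37  ⇒  Σ = -104
Area = |Σ|/2 = 52.
Hole:
A_1→A_2: (1)(3) − (4)(4) = -13
A_2→A_3: (4)(7) − (6)(3) = 10
A_3→A_4: (6)(5) − (2)(7) = 16
A_4→A_1: (2)(4) − (1)(5) = 3
Σ = 16
Area = |Σ|/2 = 8.
Net area = 52 − 8 = 44.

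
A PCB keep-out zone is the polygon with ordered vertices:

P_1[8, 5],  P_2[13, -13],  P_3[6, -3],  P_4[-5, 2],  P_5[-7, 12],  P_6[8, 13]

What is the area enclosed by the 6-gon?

Apply the shoelace (surveyor's) formula: 2A = Σ (x_i·y_{i+1} − x_{i+1}·y_i), indices taken mod 6.
P_1→P_2: (8)(-13) − (13)(5) = -169
P_2→P_3: (13)(-3) − (6)(-13) = 39
P_3→P_4: (6)(2) − (-5)(-3) = -3
P_4→P_5: (-5)(12) − (-7)(2) = -46
P_5→P_6: (-7)(13) − (8)(12) = -187
P_6→P_1: (8)(5) − (8)(13) = -64
Σ = -430
Area = |Σ|/2 = 215.

215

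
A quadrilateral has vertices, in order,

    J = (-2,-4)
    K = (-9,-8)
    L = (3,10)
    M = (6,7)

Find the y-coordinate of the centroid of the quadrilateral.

Apply the surveyor's formula. First the cross-terms c_i = x_i·y_{i+1} − x_{i+1}·y_i:
  -20, -66, -39, -10  ⇒  2A = -135, A = -67.5.
Then Σ (y_i + y_{i+1})·c_i = -585, so ȳ = -585 / (6·(-67.5)) = 13/9.

13/9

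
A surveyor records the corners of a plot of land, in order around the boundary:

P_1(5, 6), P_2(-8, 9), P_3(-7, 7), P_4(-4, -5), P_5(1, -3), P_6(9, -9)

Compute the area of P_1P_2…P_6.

148.5

Apply the shoelace (surveyor's) formula: 2A = Σ (x_i·y_{i+1} − x_{i+1}·y_i), indices taken mod 6.
Σ = (93) + (7) + (63) + (17) + (18) + (99) = 297
Area = |Σ|/2 = 148.5.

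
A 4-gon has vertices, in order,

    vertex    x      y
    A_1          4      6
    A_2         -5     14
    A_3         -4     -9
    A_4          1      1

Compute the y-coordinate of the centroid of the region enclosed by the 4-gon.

Apply Gauss's area formula. First the cross-terms c_i = x_i·y_{i+1} − x_{i+1}·y_i:
  86, 101, 5, 2  ⇒  2A = 194, A = 97.
Then Σ (y_i + y_{i+1})·c_i = 2199, so ȳ = 2199 / (6·97) = 733/194.

733/194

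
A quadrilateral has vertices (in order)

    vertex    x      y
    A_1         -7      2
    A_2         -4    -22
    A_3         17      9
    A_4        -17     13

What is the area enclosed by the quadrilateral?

Apply the shoelace (surveyor's) formula: 2A = Σ (x_i·y_{i+1} − x_{i+1}·y_i), indices taken mod 4.
Σ = (162) + (338) + (374) + (57) = 931
Area = |Σ|/2 = 465.5.

465.5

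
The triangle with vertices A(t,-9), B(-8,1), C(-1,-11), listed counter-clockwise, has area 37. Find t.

4

The doubled signed area Σ (x_i y_{i+1} − x_{i+1} y_i) is linear in t.
With t=0 it equals 26; the coefficient of t is 12 (from the two edges through A).
So 12·t + 26 = 2·37 = 74 ⇒ t = 4.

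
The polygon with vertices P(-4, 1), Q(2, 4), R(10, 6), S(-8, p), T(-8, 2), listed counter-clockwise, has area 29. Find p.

4

The doubled signed area Σ (x_i y_{i+1} − x_{i+1} y_i) is linear in p.
With p=0 it equals -14; the coefficient of p is 18 (from the two edges through S).
So 18·p + -14 = 2·29 = 58 ⇒ p = 4.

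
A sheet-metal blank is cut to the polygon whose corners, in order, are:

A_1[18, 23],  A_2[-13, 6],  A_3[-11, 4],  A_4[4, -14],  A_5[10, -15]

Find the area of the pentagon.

569.5

Apply the surveyor's formula: 2A = Σ (x_i·y_{i+1} − x_{i+1}·y_i), indices taken mod 5.
A_1→A_2: (18)(6) − (-13)(23) = 407
A_2→A_3: (-13)(4) − (-11)(6) = 14
A_3→A_4: (-11)(-14) − (4)(4) = 138
A_4→A_5: (4)(-15) − (10)(-14) = 80
A_5→A_1: (10)(23) − (18)(-15) = 500
Σ = 1139
Area = |Σ|/2 = 569.5.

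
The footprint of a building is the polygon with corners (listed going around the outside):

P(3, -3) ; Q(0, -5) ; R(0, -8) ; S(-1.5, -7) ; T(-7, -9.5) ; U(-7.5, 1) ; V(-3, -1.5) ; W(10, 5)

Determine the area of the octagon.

P→Q: (3)(-5) − (0)(-3) = -15
Q→R: (0)(-8) − (0)(-5) = 0
R→S: (0)(-7) − (-1.5)(-8) = -12
S→T: (-1.5)(-9.5) − (-7)(-7) = -34.75
T→U: (-7)(1) − (-7.5)(-9.5) = -78.25
U→V: (-7.5)(-1.5) − (-3)(1) = 14.25
V→W: (-3)(5) − (10)(-1.5) = 0
W→P: (10)(-3) − (3)(5) = -45
Σ = -170.75
Area = |Σ|/2 = 85.375.

85.375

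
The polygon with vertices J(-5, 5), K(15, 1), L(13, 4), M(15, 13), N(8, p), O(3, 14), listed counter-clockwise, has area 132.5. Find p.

8

Write out the shoelace sum; only the two edges meeting at N involve p:
2·Area = [(15·p − 8·13) + (8·14 − 3·p)] + 161
       = 12·p + 169 = 265
⇒ p = 8.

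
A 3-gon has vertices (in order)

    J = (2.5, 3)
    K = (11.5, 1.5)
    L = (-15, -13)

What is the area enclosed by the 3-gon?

85.125

Cross-terms: -30.75, -127, -12.5  ⇒  Σ = -170.25
Area = |Σ|/2 = 85.125.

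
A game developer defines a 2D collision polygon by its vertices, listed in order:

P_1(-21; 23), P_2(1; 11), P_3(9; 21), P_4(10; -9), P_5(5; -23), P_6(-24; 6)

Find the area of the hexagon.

Apply the shoelace (surveyor's) formula: 2A = Σ (x_i·y_{i+1} − x_{i+1}·y_i), indices taken mod 6.
Cross-terms: -254, -78, -291, -185, -522, -426  ⇒  Σ = -1756
Area = |Σ|/2 = 878.

878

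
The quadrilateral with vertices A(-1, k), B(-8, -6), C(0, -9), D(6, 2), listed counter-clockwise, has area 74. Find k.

1

Write out the shoelace sum; only the two edges meeting at A involve k:
2·Area = [(6·k − (-1)·2) + ((-1)·(-6) − (-8)·k)] + 126
       = 14·k + 134 = 148
⇒ k = 1.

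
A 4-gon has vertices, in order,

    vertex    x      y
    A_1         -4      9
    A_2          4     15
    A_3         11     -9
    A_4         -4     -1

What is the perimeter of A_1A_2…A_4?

|A_1A_2| = √((8)² + (6)²) = √100 = 10
|A_2A_3| = √((7)² + (-24)²) = √625 = 25
|A_3A_4| = √((-15)² + (8)²) = √289 = 17
|A_4A_1| = √((0)² + (10)²) = √100 = 10
Perimeter = 10 + 25 + 17 + 10 = 62.

62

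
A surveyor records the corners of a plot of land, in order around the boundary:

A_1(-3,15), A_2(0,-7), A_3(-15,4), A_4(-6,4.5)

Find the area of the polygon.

102

Σ = (21) + (-105) + (-43.5) + (-76.5) = -204
Area = |Σ|/2 = 102.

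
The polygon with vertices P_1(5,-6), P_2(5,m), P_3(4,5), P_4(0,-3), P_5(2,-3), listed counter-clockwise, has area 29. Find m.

6

Write out the shoelace sum; only the two edges meeting at P_2 involve m:
2·Area = [(5·m − 5·(-6)) + (5·5 − 4·m)] + -3
       = 1·m + 52 = 58
⇒ m = 6.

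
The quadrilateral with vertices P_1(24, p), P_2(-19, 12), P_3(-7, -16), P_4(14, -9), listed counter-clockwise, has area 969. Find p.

23

Write out the shoelace sum; only the two edges meeting at P_1 involve p:
2·Area = [(14·p − 24·(-9)) + (24·12 − (-19)·p)] + 675
       = 33·p + 1179 = 1938
⇒ p = 23.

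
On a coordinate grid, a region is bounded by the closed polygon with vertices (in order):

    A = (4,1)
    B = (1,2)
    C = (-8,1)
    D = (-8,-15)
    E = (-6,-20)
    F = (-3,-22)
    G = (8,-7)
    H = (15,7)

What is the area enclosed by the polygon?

A→B: (4)(2) − (1)(1) = 7
B→C: (1)(1) − (-8)(2) = 17
C→D: (-8)(-15) − (-8)(1) = 128
D→E: (-8)(-20) − (-6)(-15) = 70
E→F: (-6)(-22) − (-3)(-20) = 72
F→G: (-3)(-7) − (8)(-22) = 197
G→H: (8)(7) − (15)(-7) = 161
H→A: (15)(1) − (4)(7) = -13
Σ = 639
Area = |Σ|/2 = 319.5.

319.5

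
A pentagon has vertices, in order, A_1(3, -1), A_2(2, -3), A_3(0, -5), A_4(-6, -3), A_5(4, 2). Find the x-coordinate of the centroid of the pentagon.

Apply the shoelace (surveyor's) formula. First the cross-terms c_i = x_i·y_{i+1} − x_{i+1}·y_i:
  -7, -10, -30, 0, -10  ⇒  2A = -57, A = -28.5.
Then Σ (x_i + x_{i+1})·c_i = 55, so x̄ = 55 / (6·(-28.5)) = -55/171.

-55/171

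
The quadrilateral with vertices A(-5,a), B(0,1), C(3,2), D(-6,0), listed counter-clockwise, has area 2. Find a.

The doubled signed area Σ (x_i y_{i+1} − x_{i+1} y_i) is linear in a.
With a=0 it equals 4; the coefficient of a is -6 (from the two edges through A).
So -6·a + 4 = 2·2 = 4 ⇒ a = 0.

0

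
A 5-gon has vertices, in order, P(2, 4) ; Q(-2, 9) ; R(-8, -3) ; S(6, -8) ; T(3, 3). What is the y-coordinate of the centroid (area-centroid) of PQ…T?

Apply the shoelace (surveyor's) formula. First the cross-terms c_i = x_i·y_{i+1} − x_{i+1}·y_i:
  26, 78, 82, 42, 6  ⇒  2A = 234, A = 117.
Then Σ (y_i + y_{i+1})·c_i = -264, so ȳ = -264 / (6·117) = -44/117.

-44/117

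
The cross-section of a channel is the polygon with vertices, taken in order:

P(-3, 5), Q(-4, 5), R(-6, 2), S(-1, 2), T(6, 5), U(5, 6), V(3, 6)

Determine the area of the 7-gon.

28

P→Q: (-3)(5) − (-4)(5) = 5
Q→R: (-4)(2) − (-6)(5) = 22
R→S: (-6)(2) − (-1)(2) = -10
S→T: (-1)(5) − (6)(2) = -17
T→U: (6)(6) − (5)(5) = 11
U→V: (5)(6) − (3)(6) = 12
V→P: (3)(5) − (-3)(6) = 33
Σ = 56
Area = |Σ|/2 = 28.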